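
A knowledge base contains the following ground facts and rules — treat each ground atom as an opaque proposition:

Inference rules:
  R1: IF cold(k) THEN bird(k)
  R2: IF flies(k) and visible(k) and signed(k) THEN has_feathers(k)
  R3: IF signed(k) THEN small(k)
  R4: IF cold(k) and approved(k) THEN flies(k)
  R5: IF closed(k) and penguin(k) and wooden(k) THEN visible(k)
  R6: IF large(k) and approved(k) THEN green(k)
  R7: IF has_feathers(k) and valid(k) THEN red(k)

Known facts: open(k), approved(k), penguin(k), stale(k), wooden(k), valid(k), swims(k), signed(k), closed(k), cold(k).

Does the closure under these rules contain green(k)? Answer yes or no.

no

Round 1 fires R1, R3, R4, R5, giving bird(k), small(k), flies(k), visible(k).
Round 2 fires R2, giving has_feathers(k).
Round 3 fires R7, giving red(k).
Fixed point reached. green(k) is concluded only by R6; R6 needs large(k) (never derived).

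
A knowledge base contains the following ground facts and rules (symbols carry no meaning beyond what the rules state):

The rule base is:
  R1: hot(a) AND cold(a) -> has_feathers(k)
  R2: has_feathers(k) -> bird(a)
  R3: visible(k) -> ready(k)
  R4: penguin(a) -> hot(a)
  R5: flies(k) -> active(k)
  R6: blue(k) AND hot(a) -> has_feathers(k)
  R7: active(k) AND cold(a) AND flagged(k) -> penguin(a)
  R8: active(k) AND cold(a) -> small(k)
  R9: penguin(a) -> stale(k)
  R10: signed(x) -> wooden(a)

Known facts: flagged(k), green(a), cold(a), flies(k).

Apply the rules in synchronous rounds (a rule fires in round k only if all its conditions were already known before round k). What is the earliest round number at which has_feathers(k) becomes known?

[1] R5 [flies(k) -> active(k)]. ⇒ new: active(k).
[2] R7 [active(k) AND cold(a) AND flagged(k) -> penguin(a)]; R8 [active(k) AND cold(a) -> small(k)]. ⇒ new: penguin(a), small(k).
[3] R4 [penguin(a) -> hot(a)]; R9 [penguin(a) -> stale(k)]. ⇒ new: hot(a), stale(k).
[4] R1 [hot(a) AND cold(a) -> has_feathers(k)]. ⇒ new: has_feathers(k).
has_feathers(k) first appears in round 4.

4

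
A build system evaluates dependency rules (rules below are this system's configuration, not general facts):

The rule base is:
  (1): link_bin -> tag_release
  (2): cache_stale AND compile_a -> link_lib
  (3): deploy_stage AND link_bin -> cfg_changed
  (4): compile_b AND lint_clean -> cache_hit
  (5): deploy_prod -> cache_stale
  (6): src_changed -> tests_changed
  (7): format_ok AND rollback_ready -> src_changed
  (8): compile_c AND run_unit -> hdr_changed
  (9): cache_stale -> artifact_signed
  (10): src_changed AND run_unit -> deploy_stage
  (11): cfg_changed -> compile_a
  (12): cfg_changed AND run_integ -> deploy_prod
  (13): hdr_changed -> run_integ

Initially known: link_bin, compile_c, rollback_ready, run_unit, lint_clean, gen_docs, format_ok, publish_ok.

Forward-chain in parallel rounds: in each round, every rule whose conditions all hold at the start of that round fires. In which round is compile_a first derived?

Round 1 — (1), (7), (8), derive tag_release, src_changed, hdr_changed.
Round 2 — (6), (10), (13), derive tests_changed, deploy_stage, run_integ.
Round 3 — (3), derive cfg_changed.
Round 4 — (11), (12), derive compile_a, deploy_prod.
compile_a first appears in round 4.

4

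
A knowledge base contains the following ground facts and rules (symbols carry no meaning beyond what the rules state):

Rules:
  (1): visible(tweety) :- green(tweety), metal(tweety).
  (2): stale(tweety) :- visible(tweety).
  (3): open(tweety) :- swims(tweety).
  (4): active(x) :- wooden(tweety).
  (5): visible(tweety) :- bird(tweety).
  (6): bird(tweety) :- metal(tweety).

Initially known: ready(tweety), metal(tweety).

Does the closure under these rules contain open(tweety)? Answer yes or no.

Round 1 — (6), derive bird(tweety).
Round 2 — (5), derive visible(tweety).
Round 3 — (2), derive stale(tweety).
Fixed point reached. open(tweety) is concluded only by (3); (3) needs swims(tweety) (never derived).

no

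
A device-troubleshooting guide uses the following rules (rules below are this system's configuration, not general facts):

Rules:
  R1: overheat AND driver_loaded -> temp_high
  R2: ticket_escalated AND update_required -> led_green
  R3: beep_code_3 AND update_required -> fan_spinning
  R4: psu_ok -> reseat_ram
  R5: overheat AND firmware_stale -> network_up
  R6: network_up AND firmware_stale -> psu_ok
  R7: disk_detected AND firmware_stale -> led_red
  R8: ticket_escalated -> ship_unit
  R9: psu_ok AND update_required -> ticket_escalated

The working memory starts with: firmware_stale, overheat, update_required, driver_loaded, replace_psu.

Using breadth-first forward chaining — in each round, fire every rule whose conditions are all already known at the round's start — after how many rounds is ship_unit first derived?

[1] R1 [overheat AND driver_loaded -> temp_high]; R5 [overheat AND firmware_stale -> network_up]. ⇒ new: temp_high, network_up.
[2] R6 [network_up AND firmware_stale -> psu_ok]. ⇒ new: psu_ok.
[3] R4 [psu_ok -> reseat_ram]; R9 [psu_ok AND update_required -> ticket_escalated]. ⇒ new: reseat_ram, ticket_escalated.
[4] R2 [ticket_escalated AND update_required -> led_green]; R8 [ticket_escalated -> ship_unit]. ⇒ new: led_green, ship_unit.
ship_unit first appears in round 4.

4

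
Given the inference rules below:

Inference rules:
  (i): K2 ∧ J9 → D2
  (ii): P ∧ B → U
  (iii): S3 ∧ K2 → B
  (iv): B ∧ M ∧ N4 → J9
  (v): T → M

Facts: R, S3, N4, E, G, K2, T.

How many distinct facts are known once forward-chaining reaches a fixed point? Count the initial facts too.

Round 1: (iii) [S3 ∧ K2 → B]; (v) [T → M]. Adds B, M.
Round 2: (iv) [B ∧ M ∧ N4 → J9]. Adds J9.
Round 3: (i) [K2 ∧ J9 → D2]. Adds D2.
Closure: {B, D2, E, G, J9, K2, M, N4, R, S3, T} — 11 facts.

11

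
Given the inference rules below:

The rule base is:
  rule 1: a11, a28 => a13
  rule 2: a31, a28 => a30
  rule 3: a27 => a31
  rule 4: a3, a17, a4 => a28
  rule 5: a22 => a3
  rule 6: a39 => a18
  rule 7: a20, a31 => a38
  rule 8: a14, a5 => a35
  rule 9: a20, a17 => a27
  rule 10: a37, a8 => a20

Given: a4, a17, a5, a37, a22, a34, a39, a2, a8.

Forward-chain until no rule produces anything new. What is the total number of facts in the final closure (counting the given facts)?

[1] rule 5 [a22 => a3]; rule 6 [a39 => a18]; rule 10 [a37, a8 => a20]. ⇒ new: a3, a18, a20.
[2] rule 4 [a3, a17, a4 => a28]; rule 9 [a20, a17 => a27]. ⇒ new: a28, a27.
[3] rule 3 [a27 => a31]. ⇒ new: a31.
[4] rule 2 [a31, a28 => a30]; rule 7 [a20, a31 => a38]. ⇒ new: a30, a38.
Closure: {a17, a18, a2, a20, a22, a27, a28, a3, a30, a31, a34, a37, a38, a39, a4, a5, a8} — 17 facts.

17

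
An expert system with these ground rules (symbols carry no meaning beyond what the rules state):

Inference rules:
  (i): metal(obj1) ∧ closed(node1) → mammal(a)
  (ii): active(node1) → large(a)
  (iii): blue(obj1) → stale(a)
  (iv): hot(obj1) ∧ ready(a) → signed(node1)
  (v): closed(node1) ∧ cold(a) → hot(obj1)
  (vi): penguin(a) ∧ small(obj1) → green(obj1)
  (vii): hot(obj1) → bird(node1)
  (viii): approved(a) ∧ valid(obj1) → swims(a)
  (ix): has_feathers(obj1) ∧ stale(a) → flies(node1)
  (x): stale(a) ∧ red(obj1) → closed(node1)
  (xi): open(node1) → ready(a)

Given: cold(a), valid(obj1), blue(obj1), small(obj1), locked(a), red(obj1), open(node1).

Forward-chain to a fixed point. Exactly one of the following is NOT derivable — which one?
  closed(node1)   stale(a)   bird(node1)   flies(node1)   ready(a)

Round 1 — (iii), (xi), derive stale(a), ready(a).
Round 2 — (x), derive closed(node1).
Round 3 — (v), derive hot(obj1).
Round 4 — (iv), (vii), derive signed(node1), bird(node1).
Derived: closed(node1) (round 2), stale(a) (round 1), ready(a) (round 1), bird(node1) (round 4). flies(node1) never appears in any round.

flies(node1)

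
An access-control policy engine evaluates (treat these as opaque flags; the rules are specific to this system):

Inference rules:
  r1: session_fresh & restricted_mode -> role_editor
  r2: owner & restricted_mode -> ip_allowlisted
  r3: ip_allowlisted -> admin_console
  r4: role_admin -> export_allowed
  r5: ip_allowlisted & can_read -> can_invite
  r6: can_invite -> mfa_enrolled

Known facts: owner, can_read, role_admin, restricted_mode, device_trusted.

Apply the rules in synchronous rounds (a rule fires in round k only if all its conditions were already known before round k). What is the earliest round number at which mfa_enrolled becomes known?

Round 1: r2 [owner & restricted_mode -> ip_allowlisted]; r4 [role_admin -> export_allowed]. Adds ip_allowlisted, export_allowed.
Round 2: r3 [ip_allowlisted -> admin_console]; r5 [ip_allowlisted & can_read -> can_invite]. Adds admin_console, can_invite.
Round 3: r6 [can_invite -> mfa_enrolled]. Adds mfa_enrolled.
mfa_enrolled first appears in round 3.

3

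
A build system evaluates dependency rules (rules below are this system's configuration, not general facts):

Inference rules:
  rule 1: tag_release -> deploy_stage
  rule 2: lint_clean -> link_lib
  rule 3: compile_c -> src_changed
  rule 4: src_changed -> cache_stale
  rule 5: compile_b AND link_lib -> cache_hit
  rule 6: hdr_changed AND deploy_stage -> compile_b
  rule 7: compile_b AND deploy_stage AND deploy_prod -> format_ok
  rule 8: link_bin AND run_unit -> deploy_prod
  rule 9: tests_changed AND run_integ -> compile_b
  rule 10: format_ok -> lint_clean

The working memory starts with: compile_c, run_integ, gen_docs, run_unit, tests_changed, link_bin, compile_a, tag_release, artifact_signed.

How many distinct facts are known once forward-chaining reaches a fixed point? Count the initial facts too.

18

[1] rule 1 [tag_release -> deploy_stage]; rule 3 [compile_c -> src_changed]; rule 8 [link_bin AND run_unit -> deploy_prod]; rule 9 [tests_changed AND run_integ -> compile_b]. ⇒ new: deploy_stage, src_changed, deploy_prod, compile_b.
[2] rule 4 [src_changed -> cache_stale]; rule 7 [compile_b AND deploy_stage AND deploy_prod -> format_ok]. ⇒ new: cache_stale, format_ok.
[3] rule 10 [format_ok -> lint_clean]. ⇒ new: lint_clean.
[4] rule 2 [lint_clean -> link_lib]. ⇒ new: link_lib.
[5] rule 5 [compile_b AND link_lib -> cache_hit]. ⇒ new: cache_hit.
Closure: {artifact_signed, cache_hit, cache_stale, compile_a, compile_b, compile_c, deploy_prod, deploy_stage, format_ok, gen_docs, link_bin, link_lib, lint_clean, run_integ, run_unit, src_changed, tag_release, tests_changed} — 18 facts.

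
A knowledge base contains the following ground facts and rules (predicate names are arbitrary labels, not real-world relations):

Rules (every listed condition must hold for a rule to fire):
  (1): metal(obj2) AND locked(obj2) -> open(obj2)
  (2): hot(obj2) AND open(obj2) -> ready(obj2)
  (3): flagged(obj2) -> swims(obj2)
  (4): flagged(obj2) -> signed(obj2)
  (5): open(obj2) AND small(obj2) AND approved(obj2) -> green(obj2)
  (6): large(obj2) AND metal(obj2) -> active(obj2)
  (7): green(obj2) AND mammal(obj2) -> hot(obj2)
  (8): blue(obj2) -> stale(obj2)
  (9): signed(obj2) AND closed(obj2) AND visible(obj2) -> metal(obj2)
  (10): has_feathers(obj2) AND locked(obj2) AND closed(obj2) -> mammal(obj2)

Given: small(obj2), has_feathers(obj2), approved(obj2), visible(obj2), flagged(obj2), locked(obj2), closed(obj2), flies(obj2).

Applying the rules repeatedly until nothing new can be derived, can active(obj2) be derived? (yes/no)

Round 1: (3) [flagged(obj2) -> swims(obj2)]; (4) [flagged(obj2) -> signed(obj2)]; (10) [has_feathers(obj2) AND locked(obj2) AND closed(obj2) -> mammal(obj2)]. New: swims(obj2), signed(obj2), mammal(obj2).
Round 2: (9) [signed(obj2) AND closed(obj2) AND visible(obj2) -> metal(obj2)]. New: metal(obj2).
Round 3: (1) [metal(obj2) AND locked(obj2) -> open(obj2)]. New: open(obj2).
Round 4: (5) [open(obj2) AND small(obj2) AND approved(obj2) -> green(obj2)]. New: green(obj2).
Round 5: (7) [green(obj2) AND mammal(obj2) -> hot(obj2)]. New: hot(obj2).
Round 6: (2) [hot(obj2) AND open(obj2) -> ready(obj2)]. New: ready(obj2).
Fixed point reached. active(obj2) is concluded only by (6); (6) needs large(obj2) (never derived).

no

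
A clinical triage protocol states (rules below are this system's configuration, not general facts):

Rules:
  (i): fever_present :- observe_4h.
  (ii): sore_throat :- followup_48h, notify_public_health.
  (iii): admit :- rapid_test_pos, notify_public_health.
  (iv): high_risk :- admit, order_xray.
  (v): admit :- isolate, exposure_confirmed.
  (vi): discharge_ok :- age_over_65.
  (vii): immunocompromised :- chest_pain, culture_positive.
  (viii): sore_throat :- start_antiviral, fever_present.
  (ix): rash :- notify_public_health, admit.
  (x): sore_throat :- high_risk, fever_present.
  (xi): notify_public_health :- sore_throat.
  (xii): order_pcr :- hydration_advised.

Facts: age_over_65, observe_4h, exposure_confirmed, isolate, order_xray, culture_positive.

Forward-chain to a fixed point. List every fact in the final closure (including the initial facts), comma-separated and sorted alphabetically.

[1] (i) [fever_present :- observe_4h.]; (v) [admit :- isolate, exposure_confirmed.]; (vi) [discharge_ok :- age_over_65.]. ⇒ new: fever_present, admit, discharge_ok.
[2] (iv) [high_risk :- admit, order_xray.]. ⇒ new: high_risk.
[3] (x) [sore_throat :- high_risk, fever_present.]. ⇒ new: sore_throat.
[4] (xi) [notify_public_health :- sore_throat.]. ⇒ new: notify_public_health.
[5] (ix) [rash :- notify_public_health, admit.]. ⇒ new: rash.

admit, age_over_65, culture_positive, discharge_ok, exposure_confirmed, fever_present, high_risk, isolate, notify_public_health, observe_4h, order_xray, rash, sore_throat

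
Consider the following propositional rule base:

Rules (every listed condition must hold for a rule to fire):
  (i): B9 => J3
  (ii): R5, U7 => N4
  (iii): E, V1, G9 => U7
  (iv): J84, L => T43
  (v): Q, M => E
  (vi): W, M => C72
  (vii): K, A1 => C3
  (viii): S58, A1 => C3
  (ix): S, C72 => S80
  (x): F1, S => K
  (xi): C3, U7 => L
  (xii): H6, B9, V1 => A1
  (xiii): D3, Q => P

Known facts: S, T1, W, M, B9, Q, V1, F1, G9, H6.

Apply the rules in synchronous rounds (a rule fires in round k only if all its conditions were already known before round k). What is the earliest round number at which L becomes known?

Round 1: (i) [B9 => J3]; (v) [Q, M => E]; (vi) [W, M => C72]; (x) [F1, S => K]; (xii) [H6, B9, V1 => A1]. Adds J3, E, C72, K, A1.
Round 2: (iii) [E, V1, G9 => U7]; (vii) [K, A1 => C3]; (ix) [S, C72 => S80]. Adds U7, C3, S80.
Round 3: (xi) [C3, U7 => L]. Adds L.
L first appears in round 3.

3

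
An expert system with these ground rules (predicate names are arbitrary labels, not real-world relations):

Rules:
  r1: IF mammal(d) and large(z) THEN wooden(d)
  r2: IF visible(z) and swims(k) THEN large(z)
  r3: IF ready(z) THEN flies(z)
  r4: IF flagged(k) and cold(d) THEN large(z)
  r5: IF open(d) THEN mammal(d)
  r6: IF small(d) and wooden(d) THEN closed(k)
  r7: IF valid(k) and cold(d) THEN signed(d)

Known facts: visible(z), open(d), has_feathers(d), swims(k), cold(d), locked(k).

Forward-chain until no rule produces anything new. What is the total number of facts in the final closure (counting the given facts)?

Round 1: r2 [IF visible(z) and swims(k) THEN large(z)]; r5 [IF open(d) THEN mammal(d)]. New: large(z), mammal(d).
Round 2: r1 [IF mammal(d) and large(z) THEN wooden(d)]. New: wooden(d).
Closure: {cold(d), has_feathers(d), large(z), locked(k), mammal(d), open(d), swims(k), visible(z), wooden(d)} — 9 facts.

9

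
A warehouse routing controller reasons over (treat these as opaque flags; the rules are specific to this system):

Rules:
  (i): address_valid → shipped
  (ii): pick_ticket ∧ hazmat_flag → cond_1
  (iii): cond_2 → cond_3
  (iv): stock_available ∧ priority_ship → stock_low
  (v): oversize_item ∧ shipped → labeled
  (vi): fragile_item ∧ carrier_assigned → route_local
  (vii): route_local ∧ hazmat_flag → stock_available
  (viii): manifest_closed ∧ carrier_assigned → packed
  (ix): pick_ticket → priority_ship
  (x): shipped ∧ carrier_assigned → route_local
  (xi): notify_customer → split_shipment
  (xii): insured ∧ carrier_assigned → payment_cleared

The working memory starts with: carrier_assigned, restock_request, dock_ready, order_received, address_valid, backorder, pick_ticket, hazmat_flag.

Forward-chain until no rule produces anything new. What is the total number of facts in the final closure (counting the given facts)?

14

[1] (i) [address_valid → shipped]; (ii) [pick_ticket ∧ hazmat_flag → cond_1]; (ix) [pick_ticket → priority_ship]. ⇒ new: shipped, cond_1, priority_ship.
[2] (x) [shipped ∧ carrier_assigned → route_local]. ⇒ new: route_local.
[3] (vii) [route_local ∧ hazmat_flag → stock_available]. ⇒ new: stock_available.
[4] (iv) [stock_available ∧ priority_ship → stock_low]. ⇒ new: stock_low.
Closure: {address_valid, backorder, carrier_assigned, cond_1, dock_ready, hazmat_flag, order_received, pick_ticket, priority_ship, restock_request, route_local, shipped, stock_available, stock_low} — 14 facts.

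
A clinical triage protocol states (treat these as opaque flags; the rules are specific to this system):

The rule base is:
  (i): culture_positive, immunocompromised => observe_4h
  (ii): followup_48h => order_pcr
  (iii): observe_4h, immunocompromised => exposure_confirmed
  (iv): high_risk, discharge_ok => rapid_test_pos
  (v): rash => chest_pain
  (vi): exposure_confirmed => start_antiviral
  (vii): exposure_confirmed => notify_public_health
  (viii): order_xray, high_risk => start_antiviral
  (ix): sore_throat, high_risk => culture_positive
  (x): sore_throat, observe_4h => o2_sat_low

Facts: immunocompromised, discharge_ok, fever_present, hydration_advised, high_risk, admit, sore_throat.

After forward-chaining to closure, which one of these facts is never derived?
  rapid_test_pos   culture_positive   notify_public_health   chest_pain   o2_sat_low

Round 1: (iv) [high_risk, discharge_ok => rapid_test_pos]; (ix) [sore_throat, high_risk => culture_positive]. Adds rapid_test_pos, culture_positive.
Round 2: (i) [culture_positive, immunocompromised => observe_4h]. Adds observe_4h.
Round 3: (iii) [observe_4h, immunocompromised => exposure_confirmed]; (x) [sore_throat, observe_4h => o2_sat_low]. Adds exposure_confirmed, o2_sat_low.
Round 4: (vi) [exposure_confirmed => start_antiviral]; (vii) [exposure_confirmed => notify_public_health]. Adds start_antiviral, notify_public_health.
Derived: culture_positive (round 1), o2_sat_low (round 3), rapid_test_pos (round 1), notify_public_health (round 4). chest_pain never appears in any round.

chest_pain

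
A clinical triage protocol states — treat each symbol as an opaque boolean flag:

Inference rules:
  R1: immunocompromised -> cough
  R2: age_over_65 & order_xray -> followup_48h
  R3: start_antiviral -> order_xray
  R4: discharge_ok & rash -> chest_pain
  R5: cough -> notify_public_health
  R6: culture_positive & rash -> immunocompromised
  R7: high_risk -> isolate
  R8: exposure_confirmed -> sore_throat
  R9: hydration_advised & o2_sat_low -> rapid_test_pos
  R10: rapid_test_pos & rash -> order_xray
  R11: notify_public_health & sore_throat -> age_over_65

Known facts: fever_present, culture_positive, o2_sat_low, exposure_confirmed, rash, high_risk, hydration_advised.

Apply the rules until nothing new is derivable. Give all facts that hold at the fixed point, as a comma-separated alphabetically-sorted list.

Round 1: R6 [culture_positive & rash -> immunocompromised]; R7 [high_risk -> isolate]; R8 [exposure_confirmed -> sore_throat]; R9 [hydration_advised & o2_sat_low -> rapid_test_pos]. Adds immunocompromised, isolate, sore_throat, rapid_test_pos.
Round 2: R1 [immunocompromised -> cough]; R10 [rapid_test_pos & rash -> order_xray]. Adds cough, order_xray.
Round 3: R5 [cough -> notify_public_health]. Adds notify_public_health.
Round 4: R11 [notify_public_health & sore_throat -> age_over_65]. Adds age_over_65.
Round 5: R2 [age_over_65 & order_xray -> followup_48h]. Adds followup_48h.

age_over_65, cough, culture_positive, exposure_confirmed, fever_present, followup_48h, high_risk, hydration_advised, immunocompromised, isolate, notify_public_health, o2_sat_low, order_xray, rapid_test_pos, rash, sore_throat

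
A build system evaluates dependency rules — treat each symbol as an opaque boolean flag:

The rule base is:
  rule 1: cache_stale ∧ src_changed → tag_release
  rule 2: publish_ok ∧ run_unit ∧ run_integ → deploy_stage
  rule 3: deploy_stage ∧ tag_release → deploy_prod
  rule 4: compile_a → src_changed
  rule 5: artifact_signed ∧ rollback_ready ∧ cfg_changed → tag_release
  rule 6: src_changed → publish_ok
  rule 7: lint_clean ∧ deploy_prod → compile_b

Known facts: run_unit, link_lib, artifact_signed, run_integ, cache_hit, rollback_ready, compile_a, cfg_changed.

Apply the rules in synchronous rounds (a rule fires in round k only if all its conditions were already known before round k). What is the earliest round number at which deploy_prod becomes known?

4

Round 1: rule 4 [compile_a → src_changed]; rule 5 [artifact_signed ∧ rollback_ready ∧ cfg_changed → tag_release]. New: src_changed, tag_release.
Round 2: rule 6 [src_changed → publish_ok]. New: publish_ok.
Round 3: rule 2 [publish_ok ∧ run_unit ∧ run_integ → deploy_stage]. New: deploy_stage.
Round 4: rule 3 [deploy_stage ∧ tag_release → deploy_prod]. New: deploy_prod.
deploy_prod first appears in round 4.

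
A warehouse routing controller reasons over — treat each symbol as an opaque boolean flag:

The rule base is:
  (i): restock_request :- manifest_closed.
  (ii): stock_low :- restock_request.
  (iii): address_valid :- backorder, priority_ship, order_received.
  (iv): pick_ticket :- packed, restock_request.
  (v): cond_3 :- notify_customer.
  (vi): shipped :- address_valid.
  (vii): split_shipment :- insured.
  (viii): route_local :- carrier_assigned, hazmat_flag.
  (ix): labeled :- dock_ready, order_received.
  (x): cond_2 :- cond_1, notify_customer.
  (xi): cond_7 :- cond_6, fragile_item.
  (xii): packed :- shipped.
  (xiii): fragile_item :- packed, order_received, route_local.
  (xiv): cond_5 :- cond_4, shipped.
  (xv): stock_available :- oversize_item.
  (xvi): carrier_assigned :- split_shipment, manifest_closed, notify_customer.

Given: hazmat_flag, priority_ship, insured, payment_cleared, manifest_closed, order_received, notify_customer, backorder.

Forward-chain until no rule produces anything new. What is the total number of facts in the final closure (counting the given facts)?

Round 1: (i) [restock_request :- manifest_closed.]; (iii) [address_valid :- backorder, priority_ship, order_received.]; (v) [cond_3 :- notify_customer.]; (vii) [split_shipment :- insured.]. Adds restock_request, address_valid, cond_3, split_shipment.
Round 2: (ii) [stock_low :- restock_request.]; (vi) [shipped :- address_valid.]; (xvi) [carrier_assigned :- split_shipment, manifest_closed, notify_customer.]. Adds stock_low, shipped, carrier_assigned.
Round 3: (viii) [route_local :- carrier_assigned, hazmat_flag.]; (xii) [packed :- shipped.]. Adds route_local, packed.
Round 4: (iv) [pick_ticket :- packed, restock_request.]; (xiii) [fragile_item :- packed, order_received, route_local.]. Adds pick_ticket, fragile_item.
Closure: {address_valid, backorder, carrier_assigned, cond_3, fragile_item, hazmat_flag, insured, manifest_closed, notify_customer, order_received, packed, payment_cleared, pick_ticket, priority_ship, restock_request, route_local, shipped, split_shipment, stock_low} — 19 facts.

19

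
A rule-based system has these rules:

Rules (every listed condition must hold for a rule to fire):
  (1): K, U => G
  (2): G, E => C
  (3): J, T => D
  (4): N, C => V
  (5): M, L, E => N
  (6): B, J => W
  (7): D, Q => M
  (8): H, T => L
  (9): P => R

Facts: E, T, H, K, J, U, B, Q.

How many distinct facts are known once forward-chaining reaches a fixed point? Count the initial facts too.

Round 1 — (1), (3), (6), (8), derive G, D, W, L.
Round 2 — (2), (7), derive C, M.
Round 3 — (5), derive N.
Round 4 — (4), derive V.
Closure: {B, C, D, E, G, H, J, K, L, M, N, Q, T, U, V, W} — 16 facts.

16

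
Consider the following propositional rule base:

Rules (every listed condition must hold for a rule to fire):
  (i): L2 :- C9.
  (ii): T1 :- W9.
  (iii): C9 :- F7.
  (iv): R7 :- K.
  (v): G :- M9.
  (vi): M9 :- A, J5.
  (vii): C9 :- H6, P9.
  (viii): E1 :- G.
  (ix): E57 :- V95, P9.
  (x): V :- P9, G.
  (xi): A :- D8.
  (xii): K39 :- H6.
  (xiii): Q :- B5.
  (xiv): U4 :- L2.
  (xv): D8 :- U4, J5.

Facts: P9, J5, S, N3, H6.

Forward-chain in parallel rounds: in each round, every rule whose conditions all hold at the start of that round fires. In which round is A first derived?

5

[1] (vii) [C9 :- H6, P9.]; (xii) [K39 :- H6.]. ⇒ new: C9, K39.
[2] (i) [L2 :- C9.]. ⇒ new: L2.
[3] (xiv) [U4 :- L2.]. ⇒ new: U4.
[4] (xv) [D8 :- U4, J5.]. ⇒ new: D8.
[5] (xi) [A :- D8.]. ⇒ new: A.
A first appears in round 5.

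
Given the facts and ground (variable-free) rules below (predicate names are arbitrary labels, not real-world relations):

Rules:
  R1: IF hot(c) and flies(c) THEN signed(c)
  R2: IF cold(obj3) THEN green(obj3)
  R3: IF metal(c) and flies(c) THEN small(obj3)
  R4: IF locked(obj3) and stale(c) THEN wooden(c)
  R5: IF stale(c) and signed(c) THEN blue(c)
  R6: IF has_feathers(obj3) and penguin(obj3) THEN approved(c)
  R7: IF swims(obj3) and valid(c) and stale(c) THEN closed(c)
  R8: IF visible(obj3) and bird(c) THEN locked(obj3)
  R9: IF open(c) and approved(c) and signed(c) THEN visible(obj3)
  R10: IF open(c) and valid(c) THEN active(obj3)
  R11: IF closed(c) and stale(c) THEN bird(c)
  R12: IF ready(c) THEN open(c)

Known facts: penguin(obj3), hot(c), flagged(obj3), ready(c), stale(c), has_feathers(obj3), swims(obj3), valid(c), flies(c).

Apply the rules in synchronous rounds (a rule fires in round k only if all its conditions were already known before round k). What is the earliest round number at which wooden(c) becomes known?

[1] R1 [IF hot(c) and flies(c) THEN signed(c)]; R6 [IF has_feathers(obj3) and penguin(obj3) THEN approved(c)]; R7 [IF swims(obj3) and valid(c) and stale(c) THEN closed(c)]; R12 [IF ready(c) THEN open(c)]. ⇒ new: signed(c), approved(c), closed(c), open(c).
[2] R5 [IF stale(c) and signed(c) THEN blue(c)]; R9 [IF open(c) and approved(c) and signed(c) THEN visible(obj3)]; R10 [IF open(c) and valid(c) THEN active(obj3)]; R11 [IF closed(c) and stale(c) THEN bird(c)]. ⇒ new: blue(c), visible(obj3), active(obj3), bird(c).
[3] R8 [IF visible(obj3) and bird(c) THEN locked(obj3)]. ⇒ new: locked(obj3).
[4] R4 [IF locked(obj3) and stale(c) THEN wooden(c)]. ⇒ new: wooden(c).
wooden(c) first appears in round 4.

4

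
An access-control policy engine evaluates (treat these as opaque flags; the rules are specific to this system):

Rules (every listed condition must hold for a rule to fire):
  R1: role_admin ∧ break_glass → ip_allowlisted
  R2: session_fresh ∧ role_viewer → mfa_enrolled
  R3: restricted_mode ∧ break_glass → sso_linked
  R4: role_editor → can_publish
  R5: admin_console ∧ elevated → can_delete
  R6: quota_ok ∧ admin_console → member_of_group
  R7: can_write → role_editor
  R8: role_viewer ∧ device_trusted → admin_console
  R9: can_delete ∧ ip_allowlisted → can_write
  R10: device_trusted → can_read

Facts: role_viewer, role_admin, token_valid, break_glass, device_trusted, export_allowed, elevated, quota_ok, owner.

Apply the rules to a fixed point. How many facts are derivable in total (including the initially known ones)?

Round 1 fires R1, R8, R10, giving ip_allowlisted, admin_console, can_read.
Round 2 fires R5, R6, giving can_delete, member_of_group.
Round 3 fires R9, giving can_write.
Round 4 fires R7, giving role_editor.
Round 5 fires R4, giving can_publish.
Closure: {admin_console, break_glass, can_delete, can_publish, can_read, can_write, device_trusted, elevated, export_allowed, ip_allowlisted, member_of_group, owner, quota_ok, role_admin, role_editor, role_viewer, token_valid} — 17 facts.

17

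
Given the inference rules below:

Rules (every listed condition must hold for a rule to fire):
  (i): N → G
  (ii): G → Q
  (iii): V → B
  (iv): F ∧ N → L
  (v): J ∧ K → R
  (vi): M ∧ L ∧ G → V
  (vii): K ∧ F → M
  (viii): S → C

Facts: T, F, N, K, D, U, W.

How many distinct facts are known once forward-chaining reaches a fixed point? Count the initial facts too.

Round 1: (i) [N → G]; (iv) [F ∧ N → L]; (vii) [K ∧ F → M]. Adds G, L, M.
Round 2: (ii) [G → Q]; (vi) [M ∧ L ∧ G → V]. Adds Q, V.
Round 3: (iii) [V → B]. Adds B.
Closure: {B, D, F, G, K, L, M, N, Q, T, U, V, W} — 13 facts.

13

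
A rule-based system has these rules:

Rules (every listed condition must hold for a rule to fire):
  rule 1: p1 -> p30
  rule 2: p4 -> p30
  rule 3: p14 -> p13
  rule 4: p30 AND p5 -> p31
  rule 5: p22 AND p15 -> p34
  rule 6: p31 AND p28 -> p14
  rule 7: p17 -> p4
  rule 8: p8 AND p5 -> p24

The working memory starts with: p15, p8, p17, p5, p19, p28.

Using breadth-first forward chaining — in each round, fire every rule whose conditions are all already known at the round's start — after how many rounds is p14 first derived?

Round 1: rule 7 [p17 -> p4]; rule 8 [p8 AND p5 -> p24]. New: p4, p24.
Round 2: rule 2 [p4 -> p30]. New: p30.
Round 3: rule 4 [p30 AND p5 -> p31]. New: p31.
Round 4: rule 6 [p31 AND p28 -> p14]. New: p14.
p14 first appears in round 4.

4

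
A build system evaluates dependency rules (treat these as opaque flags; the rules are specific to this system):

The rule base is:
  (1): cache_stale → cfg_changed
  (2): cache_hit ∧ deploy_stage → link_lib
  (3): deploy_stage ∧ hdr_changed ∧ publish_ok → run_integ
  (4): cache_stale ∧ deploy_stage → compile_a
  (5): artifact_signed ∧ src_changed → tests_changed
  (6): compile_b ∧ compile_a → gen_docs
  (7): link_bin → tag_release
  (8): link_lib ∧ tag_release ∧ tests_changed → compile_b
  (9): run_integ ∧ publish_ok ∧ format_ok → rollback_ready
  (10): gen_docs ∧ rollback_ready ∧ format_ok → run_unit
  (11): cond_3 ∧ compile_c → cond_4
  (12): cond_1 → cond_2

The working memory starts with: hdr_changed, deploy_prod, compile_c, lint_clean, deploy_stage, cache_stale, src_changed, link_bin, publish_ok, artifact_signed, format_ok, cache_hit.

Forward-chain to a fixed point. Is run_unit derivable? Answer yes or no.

yes

[1] (1) [cache_stale → cfg_changed]; (2) [cache_hit ∧ deploy_stage → link_lib]; (3) [deploy_stage ∧ hdr_changed ∧ publish_ok → run_integ]; (4) [cache_stale ∧ deploy_stage → compile_a]; (5) [artifact_signed ∧ src_changed → tests_changed]; (7) [link_bin → tag_release]. ⇒ new: cfg_changed, link_lib, run_integ, compile_a, tests_changed, tag_release.
[2] (8) [link_lib ∧ tag_release ∧ tests_changed → compile_b]; (9) [run_integ ∧ publish_ok ∧ format_ok → rollback_ready]. ⇒ new: compile_b, rollback_ready.
[3] (6) [compile_b ∧ compile_a → gen_docs]. ⇒ new: gen_docs.
[4] (10) [gen_docs ∧ rollback_ready ∧ format_ok → run_unit]. ⇒ new: run_unit.
run_unit appears in round 4, so it is derivable.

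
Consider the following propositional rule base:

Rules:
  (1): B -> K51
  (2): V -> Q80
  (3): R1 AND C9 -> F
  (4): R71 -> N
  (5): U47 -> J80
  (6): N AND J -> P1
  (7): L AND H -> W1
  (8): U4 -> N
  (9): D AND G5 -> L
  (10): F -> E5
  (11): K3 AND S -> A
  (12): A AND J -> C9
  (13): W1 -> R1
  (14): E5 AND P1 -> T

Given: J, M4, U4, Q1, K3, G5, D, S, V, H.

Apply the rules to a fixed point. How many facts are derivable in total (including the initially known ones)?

21

[1] (2) [V -> Q80]; (8) [U4 -> N]; (9) [D AND G5 -> L]; (11) [K3 AND S -> A]. ⇒ new: Q80, N, L, A.
[2] (6) [N AND J -> P1]; (7) [L AND H -> W1]; (12) [A AND J -> C9]. ⇒ new: P1, W1, C9.
[3] (13) [W1 -> R1]. ⇒ new: R1.
[4] (3) [R1 AND C9 -> F]. ⇒ new: F.
[5] (10) [F -> E5]. ⇒ new: E5.
[6] (14) [E5 AND P1 -> T]. ⇒ new: T.
Closure: {A, C9, D, E5, F, G5, H, J, K3, L, M4, N, P1, Q1, Q80, R1, S, T, U4, V, W1} — 21 facts.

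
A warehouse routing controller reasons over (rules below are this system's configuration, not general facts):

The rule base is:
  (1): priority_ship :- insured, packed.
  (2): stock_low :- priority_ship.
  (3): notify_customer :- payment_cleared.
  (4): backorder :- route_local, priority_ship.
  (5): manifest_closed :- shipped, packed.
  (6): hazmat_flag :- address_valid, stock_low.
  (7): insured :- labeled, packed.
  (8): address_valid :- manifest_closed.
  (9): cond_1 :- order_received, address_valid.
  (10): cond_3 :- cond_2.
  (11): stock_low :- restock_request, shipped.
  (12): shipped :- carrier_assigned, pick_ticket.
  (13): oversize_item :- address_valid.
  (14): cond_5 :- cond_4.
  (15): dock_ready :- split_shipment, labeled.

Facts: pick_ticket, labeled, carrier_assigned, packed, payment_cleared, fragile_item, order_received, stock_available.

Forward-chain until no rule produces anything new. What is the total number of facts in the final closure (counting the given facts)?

18

[1] (3) [notify_customer :- payment_cleared.]; (7) [insured :- labeled, packed.]; (12) [shipped :- carrier_assigned, pick_ticket.]. ⇒ new: notify_customer, insured, shipped.
[2] (1) [priority_ship :- insured, packed.]; (5) [manifest_closed :- shipped, packed.]. ⇒ new: priority_ship, manifest_closed.
[3] (2) [stock_low :- priority_ship.]; (8) [address_valid :- manifest_closed.]. ⇒ new: stock_low, address_valid.
[4] (6) [hazmat_flag :- address_valid, stock_low.]; (9) [cond_1 :- order_received, address_valid.]; (13) [oversize_item :- address_valid.]. ⇒ new: hazmat_flag, cond_1, oversize_item.
Closure: {address_valid, carrier_assigned, cond_1, fragile_item, hazmat_flag, insured, labeled, manifest_closed, notify_customer, order_received, oversize_item, packed, payment_cleared, pick_ticket, priority_ship, shipped, stock_available, stock_low} — 18 facts.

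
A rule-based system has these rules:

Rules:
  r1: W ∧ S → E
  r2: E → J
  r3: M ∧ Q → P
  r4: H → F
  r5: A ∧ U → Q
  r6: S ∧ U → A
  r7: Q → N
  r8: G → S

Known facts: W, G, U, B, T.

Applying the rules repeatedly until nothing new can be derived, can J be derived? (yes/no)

Round 1: r8 [G → S]. New: S.
Round 2: r1 [W ∧ S → E]; r6 [S ∧ U → A]. New: E, A.
Round 3: r2 [E → J]; r5 [A ∧ U → Q]. New: J, Q.
Round 4: r7 [Q → N]. New: N.
J appears in round 3, so it is derivable.

yes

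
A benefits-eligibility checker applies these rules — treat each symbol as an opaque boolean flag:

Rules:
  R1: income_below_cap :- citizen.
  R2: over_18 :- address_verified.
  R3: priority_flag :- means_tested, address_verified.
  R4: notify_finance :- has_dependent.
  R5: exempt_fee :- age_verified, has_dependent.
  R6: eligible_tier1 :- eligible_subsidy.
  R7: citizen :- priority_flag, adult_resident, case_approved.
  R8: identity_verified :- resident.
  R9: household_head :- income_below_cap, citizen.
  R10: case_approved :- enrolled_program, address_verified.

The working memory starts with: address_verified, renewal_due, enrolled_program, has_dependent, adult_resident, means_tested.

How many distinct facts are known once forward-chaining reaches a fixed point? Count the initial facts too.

Round 1: R2 [over_18 :- address_verified.]; R3 [priority_flag :- means_tested, address_verified.]; R4 [notify_finance :- has_dependent.]; R10 [case_approved :- enrolled_program, address_verified.]. Adds over_18, priority_flag, notify_finance, case_approved.
Round 2: R7 [citizen :- priority_flag, adult_resident, case_approved.]. Adds citizen.
Round 3: R1 [income_below_cap :- citizen.]. Adds income_below_cap.
Round 4: R9 [household_head :- income_below_cap, citizen.]. Adds household_head.
Closure: {address_verified, adult_resident, case_approved, citizen, enrolled_program, has_dependent, household_head, income_below_cap, means_tested, notify_finance, over_18, priority_flag, renewal_due} — 13 facts.

13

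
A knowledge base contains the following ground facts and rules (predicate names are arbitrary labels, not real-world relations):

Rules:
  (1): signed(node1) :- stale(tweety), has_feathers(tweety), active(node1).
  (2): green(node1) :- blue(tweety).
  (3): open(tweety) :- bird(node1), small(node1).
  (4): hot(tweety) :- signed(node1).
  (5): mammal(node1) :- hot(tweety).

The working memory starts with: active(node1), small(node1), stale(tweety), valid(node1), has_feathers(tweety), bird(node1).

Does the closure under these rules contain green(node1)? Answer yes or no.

no

[1] (1) [signed(node1) :- stale(tweety), has_feathers(tweety), active(node1).]; (3) [open(tweety) :- bird(node1), small(node1).]. ⇒ new: signed(node1), open(tweety).
[2] (4) [hot(tweety) :- signed(node1).]. ⇒ new: hot(tweety).
[3] (5) [mammal(node1) :- hot(tweety).]. ⇒ new: mammal(node1).
Fixed point reached. green(node1) is concluded only by (2); (2) needs blue(tweety) (never derived).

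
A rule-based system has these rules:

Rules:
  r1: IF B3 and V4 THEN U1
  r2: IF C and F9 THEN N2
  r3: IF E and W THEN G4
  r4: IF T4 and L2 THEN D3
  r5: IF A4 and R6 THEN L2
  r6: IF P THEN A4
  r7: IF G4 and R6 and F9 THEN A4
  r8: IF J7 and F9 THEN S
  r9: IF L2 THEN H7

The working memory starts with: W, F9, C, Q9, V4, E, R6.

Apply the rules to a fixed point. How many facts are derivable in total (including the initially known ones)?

Round 1 fires r2, r3, giving N2, G4.
Round 2 fires r7, giving A4.
Round 3 fires r5, giving L2.
Round 4 fires r9, giving H7.
Closure: {A4, C, E, F9, G4, H7, L2, N2, Q9, R6, V4, W} — 12 facts.

12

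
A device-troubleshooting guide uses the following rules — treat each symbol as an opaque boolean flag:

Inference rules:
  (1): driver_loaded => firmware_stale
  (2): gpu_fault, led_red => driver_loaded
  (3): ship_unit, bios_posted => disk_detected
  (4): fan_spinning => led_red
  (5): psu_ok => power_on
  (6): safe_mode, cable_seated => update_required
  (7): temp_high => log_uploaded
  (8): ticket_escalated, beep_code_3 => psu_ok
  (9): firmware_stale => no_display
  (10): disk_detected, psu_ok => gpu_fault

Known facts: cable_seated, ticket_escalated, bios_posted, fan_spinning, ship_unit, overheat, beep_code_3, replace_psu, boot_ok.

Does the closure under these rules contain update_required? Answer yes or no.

[1] (3) [ship_unit, bios_posted => disk_detected]; (4) [fan_spinning => led_red]; (8) [ticket_escalated, beep_code_3 => psu_ok]. ⇒ new: disk_detected, led_red, psu_ok.
[2] (5) [psu_ok => power_on]; (10) [disk_detected, psu_ok => gpu_fault]. ⇒ new: power_on, gpu_fault.
[3] (2) [gpu_fault, led_red => driver_loaded]. ⇒ new: driver_loaded.
[4] (1) [driver_loaded => firmware_stale]. ⇒ new: firmware_stale.
[5] (9) [firmware_stale => no_display]. ⇒ new: no_display.
Fixed point reached. update_required is concluded only by (6); (6) needs safe_mode (never derived).

no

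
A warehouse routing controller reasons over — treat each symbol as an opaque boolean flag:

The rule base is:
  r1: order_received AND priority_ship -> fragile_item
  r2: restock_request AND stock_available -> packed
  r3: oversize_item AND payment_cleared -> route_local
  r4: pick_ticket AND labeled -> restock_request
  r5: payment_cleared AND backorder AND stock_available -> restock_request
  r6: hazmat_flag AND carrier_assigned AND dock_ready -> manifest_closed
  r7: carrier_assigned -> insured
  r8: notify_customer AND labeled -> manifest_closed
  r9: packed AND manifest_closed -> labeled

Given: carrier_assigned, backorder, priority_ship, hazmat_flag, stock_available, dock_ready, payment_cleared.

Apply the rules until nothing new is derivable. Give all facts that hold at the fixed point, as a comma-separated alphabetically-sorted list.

backorder, carrier_assigned, dock_ready, hazmat_flag, insured, labeled, manifest_closed, packed, payment_cleared, priority_ship, restock_request, stock_available

Round 1: r5 [payment_cleared AND backorder AND stock_available -> restock_request]; r6 [hazmat_flag AND carrier_assigned AND dock_ready -> manifest_closed]; r7 [carrier_assigned -> insured]. New: restock_request, manifest_closed, insured.
Round 2: r2 [restock_request AND stock_available -> packed]. New: packed.
Round 3: r9 [packed AND manifest_closed -> labeled]. New: labeled.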